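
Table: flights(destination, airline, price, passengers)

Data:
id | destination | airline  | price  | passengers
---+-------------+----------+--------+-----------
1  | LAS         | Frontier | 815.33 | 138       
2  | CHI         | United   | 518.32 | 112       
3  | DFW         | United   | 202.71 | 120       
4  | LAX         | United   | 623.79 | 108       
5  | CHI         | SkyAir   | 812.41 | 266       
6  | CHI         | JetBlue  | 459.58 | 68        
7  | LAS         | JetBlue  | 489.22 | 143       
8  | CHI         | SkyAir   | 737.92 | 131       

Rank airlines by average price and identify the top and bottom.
SELECT airline, AVG(price)
FROM flights
GROUP BY airline
ORDER BY AVG(price)

All groups:
  United: 448.27
  JetBlue: 474.40
  SkyAir: 775.17
  Frontier: 815.33

Highest: Frontier (815.33)
Lowest: United (448.27)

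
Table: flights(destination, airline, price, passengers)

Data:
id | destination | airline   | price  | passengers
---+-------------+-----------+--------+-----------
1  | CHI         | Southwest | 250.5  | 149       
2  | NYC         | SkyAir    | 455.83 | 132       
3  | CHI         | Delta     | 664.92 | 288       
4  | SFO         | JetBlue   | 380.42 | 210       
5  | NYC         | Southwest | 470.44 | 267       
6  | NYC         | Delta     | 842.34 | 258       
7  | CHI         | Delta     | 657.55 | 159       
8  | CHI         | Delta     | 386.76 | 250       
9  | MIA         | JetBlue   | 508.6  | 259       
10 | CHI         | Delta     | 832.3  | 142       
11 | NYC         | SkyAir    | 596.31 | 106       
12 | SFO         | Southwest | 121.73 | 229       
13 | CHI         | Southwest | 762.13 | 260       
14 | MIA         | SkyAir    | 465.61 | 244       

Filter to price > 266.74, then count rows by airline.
SELECT airline, COUNT(*)
FROM flights
WHERE price > 266.74
GROUP BY airline

Note: WHERE filters rows before grouping.

Result:
  Delta: 5
  JetBlue: 2
  SkyAir: 3
  Southwest: 2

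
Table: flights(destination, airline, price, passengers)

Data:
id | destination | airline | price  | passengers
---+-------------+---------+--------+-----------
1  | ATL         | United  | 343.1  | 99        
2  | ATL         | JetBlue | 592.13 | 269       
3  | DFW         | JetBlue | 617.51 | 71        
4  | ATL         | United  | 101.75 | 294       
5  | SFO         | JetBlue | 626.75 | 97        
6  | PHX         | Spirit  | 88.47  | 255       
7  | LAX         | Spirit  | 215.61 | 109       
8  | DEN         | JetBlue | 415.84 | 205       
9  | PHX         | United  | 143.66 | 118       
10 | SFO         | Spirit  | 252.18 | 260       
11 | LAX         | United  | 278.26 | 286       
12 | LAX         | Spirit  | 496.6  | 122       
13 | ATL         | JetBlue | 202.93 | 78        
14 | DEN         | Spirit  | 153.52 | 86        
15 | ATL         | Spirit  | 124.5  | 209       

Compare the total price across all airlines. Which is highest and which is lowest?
SELECT airline, SUM(price)
FROM flights
GROUP BY airline
ORDER BY SUM(price)

All groups:
  United: 866.77
  Spirit: 1330.88
  JetBlue: 2455.16

Highest: JetBlue (2455.16)
Lowest: United (866.77)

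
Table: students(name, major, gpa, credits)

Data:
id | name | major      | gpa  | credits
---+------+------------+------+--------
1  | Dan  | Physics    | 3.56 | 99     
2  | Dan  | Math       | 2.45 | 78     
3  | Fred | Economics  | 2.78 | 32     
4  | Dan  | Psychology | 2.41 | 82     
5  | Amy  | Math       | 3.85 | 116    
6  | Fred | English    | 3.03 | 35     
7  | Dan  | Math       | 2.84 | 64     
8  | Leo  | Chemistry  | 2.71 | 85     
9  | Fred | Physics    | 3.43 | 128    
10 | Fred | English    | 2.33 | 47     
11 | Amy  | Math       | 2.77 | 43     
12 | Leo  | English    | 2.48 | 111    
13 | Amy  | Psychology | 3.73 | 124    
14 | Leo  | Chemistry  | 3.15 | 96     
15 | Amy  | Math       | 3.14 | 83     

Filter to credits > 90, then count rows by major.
SELECT major, COUNT(*)
FROM students
WHERE credits > 90
GROUP BY major

Note: WHERE filters rows before grouping.

Result:
  Chemistry: 1
  English: 1
  Math: 1
  Physics: 2
  Psychology: 1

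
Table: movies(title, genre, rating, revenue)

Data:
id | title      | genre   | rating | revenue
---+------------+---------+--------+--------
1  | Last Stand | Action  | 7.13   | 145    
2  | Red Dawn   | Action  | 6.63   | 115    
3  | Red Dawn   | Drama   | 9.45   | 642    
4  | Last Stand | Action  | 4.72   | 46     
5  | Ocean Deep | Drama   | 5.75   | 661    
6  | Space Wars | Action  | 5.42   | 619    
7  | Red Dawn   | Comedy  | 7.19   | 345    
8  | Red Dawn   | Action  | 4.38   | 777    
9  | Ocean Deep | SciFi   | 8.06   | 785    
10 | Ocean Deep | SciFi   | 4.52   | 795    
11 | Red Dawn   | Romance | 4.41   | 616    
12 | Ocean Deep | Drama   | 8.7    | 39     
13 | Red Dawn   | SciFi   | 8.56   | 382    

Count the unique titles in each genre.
SELECT genre, COUNT(DISTINCT title)
FROM movies
GROUP BY genre

Result:
  Action: 3 distinct
  Comedy: 1 distinct
  Drama: 2 distinct
  Romance: 1 distinct
  SciFi: 2 distinct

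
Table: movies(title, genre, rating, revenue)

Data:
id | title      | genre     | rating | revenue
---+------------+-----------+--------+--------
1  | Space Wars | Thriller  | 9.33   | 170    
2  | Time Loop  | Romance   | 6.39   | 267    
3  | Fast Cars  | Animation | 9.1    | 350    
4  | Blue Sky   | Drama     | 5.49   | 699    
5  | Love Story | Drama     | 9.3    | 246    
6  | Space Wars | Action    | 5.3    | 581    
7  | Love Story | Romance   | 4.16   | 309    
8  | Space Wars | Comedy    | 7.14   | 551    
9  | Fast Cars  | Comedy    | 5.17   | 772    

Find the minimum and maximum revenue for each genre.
SELECT genre, MIN(revenue), MAX(revenue)
FROM movies
GROUP BY genre

Result:
  Action: min=581, max=581
  Animation: min=350, max=350
  Comedy: min=551, max=772
  Drama: min=246, max=699
  Romance: min=267, max=309
  Thriller: min=170, max=170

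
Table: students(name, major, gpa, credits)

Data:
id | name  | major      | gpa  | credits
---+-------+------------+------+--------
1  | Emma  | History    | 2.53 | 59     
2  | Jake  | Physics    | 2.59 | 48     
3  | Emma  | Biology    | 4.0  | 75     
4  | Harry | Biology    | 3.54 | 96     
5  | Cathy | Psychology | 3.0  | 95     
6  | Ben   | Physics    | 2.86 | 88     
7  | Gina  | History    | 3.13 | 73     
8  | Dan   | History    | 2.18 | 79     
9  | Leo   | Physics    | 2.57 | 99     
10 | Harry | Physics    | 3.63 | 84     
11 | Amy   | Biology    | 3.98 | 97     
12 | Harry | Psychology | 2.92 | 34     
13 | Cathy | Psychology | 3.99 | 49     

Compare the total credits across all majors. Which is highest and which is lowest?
SELECT major, SUM(credits)
FROM students
GROUP BY major
ORDER BY SUM(credits)

All groups:
  Psychology: 178
  History: 211
  Biology: 268
  Physics: 319

Highest: Physics (319)
Lowest: Psychology (178)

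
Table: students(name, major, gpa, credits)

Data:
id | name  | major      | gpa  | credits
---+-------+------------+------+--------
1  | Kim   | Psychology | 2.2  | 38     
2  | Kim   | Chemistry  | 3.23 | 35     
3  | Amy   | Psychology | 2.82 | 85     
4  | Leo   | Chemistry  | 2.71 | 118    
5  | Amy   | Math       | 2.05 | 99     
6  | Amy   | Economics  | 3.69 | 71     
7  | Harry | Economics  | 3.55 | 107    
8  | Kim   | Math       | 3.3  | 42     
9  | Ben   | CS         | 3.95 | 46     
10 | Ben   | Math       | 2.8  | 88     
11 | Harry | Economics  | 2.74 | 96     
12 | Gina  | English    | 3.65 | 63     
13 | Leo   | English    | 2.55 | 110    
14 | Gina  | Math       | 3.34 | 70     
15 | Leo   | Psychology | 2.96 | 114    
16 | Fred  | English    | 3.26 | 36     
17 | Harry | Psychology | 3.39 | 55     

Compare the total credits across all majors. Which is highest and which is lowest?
SELECT major, SUM(credits)
FROM students
GROUP BY major
ORDER BY SUM(credits)

All groups:
  CS: 46
  Chemistry: 153
  English: 209
  Economics: 274
  Psychology: 292
  Math: 299

Highest: Math (299)
Lowest: CS (46)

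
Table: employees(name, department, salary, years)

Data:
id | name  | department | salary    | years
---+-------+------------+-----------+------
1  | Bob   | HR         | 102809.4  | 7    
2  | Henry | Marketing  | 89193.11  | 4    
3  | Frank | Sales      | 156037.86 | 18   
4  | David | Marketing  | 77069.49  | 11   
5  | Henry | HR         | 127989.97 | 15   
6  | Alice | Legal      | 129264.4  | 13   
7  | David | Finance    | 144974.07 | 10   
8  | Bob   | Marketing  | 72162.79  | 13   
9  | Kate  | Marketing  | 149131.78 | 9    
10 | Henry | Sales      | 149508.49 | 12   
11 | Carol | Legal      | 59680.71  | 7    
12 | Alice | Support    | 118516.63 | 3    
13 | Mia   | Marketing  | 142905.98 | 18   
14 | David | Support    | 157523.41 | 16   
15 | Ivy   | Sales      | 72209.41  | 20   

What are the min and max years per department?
SELECT department, MIN(years), MAX(years)
FROM employees
GROUP BY department

Result:
  Finance: min=10, max=10
  HR: min=7, max=15
  Legal: min=7, max=13
  Marketing: min=4, max=18
  Sales: min=12, max=20
  Support: min=3, max=16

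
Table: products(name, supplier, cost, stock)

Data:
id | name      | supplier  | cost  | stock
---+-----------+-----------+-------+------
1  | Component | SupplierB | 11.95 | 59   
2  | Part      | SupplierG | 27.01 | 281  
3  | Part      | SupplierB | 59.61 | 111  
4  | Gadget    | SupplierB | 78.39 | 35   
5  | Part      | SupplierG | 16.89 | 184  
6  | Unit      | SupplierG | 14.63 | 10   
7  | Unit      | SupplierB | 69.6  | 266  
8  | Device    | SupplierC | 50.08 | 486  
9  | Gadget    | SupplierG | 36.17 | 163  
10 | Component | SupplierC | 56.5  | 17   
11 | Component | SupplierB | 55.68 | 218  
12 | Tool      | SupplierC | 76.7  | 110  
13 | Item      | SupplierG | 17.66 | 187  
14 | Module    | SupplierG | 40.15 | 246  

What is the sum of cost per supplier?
SELECT supplier, SUM(cost) as result
FROM products
GROUP BY supplier

Result:
  SupplierB: 275.23
  SupplierC: 183.28
  SupplierG: 152.51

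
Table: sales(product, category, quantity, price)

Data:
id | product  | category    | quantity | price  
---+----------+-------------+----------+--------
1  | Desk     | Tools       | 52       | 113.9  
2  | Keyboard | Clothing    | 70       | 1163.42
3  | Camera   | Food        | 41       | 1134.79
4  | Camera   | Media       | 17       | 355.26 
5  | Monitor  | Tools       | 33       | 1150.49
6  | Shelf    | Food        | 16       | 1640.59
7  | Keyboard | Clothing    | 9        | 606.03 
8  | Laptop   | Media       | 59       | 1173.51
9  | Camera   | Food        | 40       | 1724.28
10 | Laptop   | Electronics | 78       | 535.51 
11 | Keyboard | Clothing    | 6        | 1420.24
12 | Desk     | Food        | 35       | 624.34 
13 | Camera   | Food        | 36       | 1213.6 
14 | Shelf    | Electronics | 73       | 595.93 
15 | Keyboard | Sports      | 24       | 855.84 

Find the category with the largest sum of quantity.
SELECT category, SUM(quantity) as val
FROM sales
GROUP BY category
ORDER BY val DESC
LIMIT 1

Result: Food with sum(quantity) = 168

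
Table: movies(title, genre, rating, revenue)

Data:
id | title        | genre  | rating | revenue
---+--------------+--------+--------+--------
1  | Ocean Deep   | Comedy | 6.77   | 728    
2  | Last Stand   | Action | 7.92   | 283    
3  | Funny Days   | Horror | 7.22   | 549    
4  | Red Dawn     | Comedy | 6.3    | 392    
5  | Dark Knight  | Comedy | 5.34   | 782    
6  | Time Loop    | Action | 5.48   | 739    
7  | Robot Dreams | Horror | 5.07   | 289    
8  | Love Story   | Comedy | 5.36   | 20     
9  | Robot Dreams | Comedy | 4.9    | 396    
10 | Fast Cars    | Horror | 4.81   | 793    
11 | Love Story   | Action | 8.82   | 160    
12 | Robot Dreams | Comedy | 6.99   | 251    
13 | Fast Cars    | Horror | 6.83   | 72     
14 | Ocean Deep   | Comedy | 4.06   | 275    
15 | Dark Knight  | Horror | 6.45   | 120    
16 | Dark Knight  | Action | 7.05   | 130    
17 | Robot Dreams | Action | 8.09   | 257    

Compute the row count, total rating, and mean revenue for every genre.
SELECT genre,
       COUNT(*) as cnt,
       SUM(rating) as total_rating,
       AVG(revenue) as avg_revenue
FROM movies
GROUP BY genre

Result:
  Action: 5 records, 37.36 total rating, 313.80 avg revenue
  Comedy: 7 records, 39.72 total rating, 406.29 avg revenue
  Horror: 5 records, 30.38 total rating, 364.60 avg revenue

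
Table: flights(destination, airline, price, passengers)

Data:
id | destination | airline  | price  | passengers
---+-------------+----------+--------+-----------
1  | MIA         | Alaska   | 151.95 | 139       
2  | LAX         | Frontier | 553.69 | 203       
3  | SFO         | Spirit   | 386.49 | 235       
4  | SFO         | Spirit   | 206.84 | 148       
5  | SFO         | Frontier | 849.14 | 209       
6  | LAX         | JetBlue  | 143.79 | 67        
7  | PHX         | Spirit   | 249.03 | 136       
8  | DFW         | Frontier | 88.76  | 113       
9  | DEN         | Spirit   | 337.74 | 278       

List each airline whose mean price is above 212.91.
SELECT airline, AVG(price)
FROM flights
GROUP BY airline
HAVING AVG(price) > 212.91

Result:
  Frontier: avg=497.20
  Spirit: avg=295.03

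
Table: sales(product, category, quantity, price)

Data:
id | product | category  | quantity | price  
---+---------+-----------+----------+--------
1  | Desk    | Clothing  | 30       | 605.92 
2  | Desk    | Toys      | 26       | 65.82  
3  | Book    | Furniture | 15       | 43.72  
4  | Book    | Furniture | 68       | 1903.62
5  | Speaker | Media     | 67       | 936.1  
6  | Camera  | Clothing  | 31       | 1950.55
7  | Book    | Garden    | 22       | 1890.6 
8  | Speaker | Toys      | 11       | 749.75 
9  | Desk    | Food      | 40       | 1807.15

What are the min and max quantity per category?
SELECT category, MIN(quantity), MAX(quantity)
FROM sales
GROUP BY category

Result:
  Clothing: min=30, max=31
  Food: min=40, max=40
  Furniture: min=15, max=68
  Garden: min=22, max=22
  Media: min=67, max=67
  Toys: min=11, max=26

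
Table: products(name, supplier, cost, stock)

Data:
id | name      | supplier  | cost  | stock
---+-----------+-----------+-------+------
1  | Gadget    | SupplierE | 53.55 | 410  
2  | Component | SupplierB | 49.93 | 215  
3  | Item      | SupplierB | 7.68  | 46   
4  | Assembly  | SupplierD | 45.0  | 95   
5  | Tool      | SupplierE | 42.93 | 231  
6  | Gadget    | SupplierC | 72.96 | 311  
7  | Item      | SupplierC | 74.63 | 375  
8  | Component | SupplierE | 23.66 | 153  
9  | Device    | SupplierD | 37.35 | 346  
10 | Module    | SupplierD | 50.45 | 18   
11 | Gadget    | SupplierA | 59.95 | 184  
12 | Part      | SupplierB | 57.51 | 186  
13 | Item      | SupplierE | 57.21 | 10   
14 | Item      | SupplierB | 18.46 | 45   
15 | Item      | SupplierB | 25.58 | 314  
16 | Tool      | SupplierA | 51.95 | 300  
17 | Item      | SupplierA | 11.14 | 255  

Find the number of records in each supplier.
SELECT supplier, COUNT(*) as count
FROM products
GROUP BY supplier

Result:
  SupplierA: 3
  SupplierB: 5
  SupplierC: 2
  SupplierD: 3
  SupplierE: 4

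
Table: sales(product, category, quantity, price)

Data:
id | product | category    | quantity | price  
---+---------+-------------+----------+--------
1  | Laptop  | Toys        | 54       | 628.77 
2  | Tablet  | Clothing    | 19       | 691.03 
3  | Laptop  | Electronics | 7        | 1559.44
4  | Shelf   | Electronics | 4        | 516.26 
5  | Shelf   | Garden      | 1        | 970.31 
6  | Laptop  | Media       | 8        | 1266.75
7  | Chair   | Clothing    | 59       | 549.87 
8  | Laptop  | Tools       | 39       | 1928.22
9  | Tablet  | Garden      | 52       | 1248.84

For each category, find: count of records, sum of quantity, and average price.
SELECT category,
       COUNT(*) as cnt,
       SUM(quantity) as total_quantity,
       AVG(price) as avg_price
FROM sales
GROUP BY category

Result:
  Clothing: 2 records, 78 total quantity, 620.45 avg price
  Electronics: 2 records, 11 total quantity, 1037.85 avg price
  Garden: 2 records, 53 total quantity, 1109.58 avg price
  Media: 1 records, 8 total quantity, 1266.75 avg price
  Tools: 1 records, 39 total quantity, 1928.22 avg price
  Toys: 1 records, 54 total quantity, 628.77 avg price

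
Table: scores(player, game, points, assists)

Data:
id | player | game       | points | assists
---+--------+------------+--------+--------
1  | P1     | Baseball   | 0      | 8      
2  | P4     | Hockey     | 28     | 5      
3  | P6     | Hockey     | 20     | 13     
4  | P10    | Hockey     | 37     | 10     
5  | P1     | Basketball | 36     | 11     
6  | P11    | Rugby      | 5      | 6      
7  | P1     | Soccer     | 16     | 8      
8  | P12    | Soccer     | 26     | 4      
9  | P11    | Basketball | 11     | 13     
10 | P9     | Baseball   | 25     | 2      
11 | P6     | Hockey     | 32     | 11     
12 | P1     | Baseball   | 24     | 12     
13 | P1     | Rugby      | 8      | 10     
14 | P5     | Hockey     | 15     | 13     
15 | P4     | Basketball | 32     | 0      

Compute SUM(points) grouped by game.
SELECT game, SUM(points) as result
FROM scores
GROUP BY game

Result:
  Baseball: 49
  Basketball: 79
  Hockey: 132
  Rugby: 13
  Soccer: 42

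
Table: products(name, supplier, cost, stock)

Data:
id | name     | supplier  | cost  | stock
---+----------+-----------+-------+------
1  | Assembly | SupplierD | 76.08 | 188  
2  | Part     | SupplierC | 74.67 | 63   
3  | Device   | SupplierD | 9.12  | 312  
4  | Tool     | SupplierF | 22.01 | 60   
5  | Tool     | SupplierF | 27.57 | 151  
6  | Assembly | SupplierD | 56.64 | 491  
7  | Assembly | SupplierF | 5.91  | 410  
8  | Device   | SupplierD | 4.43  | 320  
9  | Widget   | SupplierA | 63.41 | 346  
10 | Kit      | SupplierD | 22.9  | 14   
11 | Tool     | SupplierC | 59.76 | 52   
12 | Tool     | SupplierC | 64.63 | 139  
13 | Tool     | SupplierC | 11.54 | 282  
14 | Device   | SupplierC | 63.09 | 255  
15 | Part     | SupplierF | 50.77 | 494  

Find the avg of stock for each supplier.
SELECT supplier, AVG(stock) as result
FROM products
GROUP BY supplier

Result:
  SupplierA: 346.00
  SupplierC: 158.20
  SupplierD: 265.00
  SupplierF: 278.75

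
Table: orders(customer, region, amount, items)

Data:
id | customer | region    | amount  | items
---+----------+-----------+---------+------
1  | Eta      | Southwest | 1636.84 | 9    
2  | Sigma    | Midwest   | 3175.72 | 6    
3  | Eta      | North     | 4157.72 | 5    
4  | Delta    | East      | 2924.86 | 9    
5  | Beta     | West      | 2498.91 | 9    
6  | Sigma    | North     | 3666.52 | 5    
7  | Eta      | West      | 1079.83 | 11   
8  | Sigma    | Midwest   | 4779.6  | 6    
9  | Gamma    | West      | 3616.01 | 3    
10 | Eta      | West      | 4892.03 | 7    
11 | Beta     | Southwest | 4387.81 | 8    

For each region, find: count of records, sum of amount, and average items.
SELECT region,
       COUNT(*) as cnt,
       SUM(amount) as total_amount,
       AVG(items) as avg_items
FROM orders
GROUP BY region

Result:
  East: 1 records, 2924.86 total amount, 9.00 avg items
  Midwest: 2 records, 7955.32 total amount, 6.00 avg items
  North: 2 records, 7824.24 total amount, 5.00 avg items
  Southwest: 2 records, 6024.65 total amount, 8.50 avg items
  West: 4 records, 12086.78 total amount, 7.50 avg items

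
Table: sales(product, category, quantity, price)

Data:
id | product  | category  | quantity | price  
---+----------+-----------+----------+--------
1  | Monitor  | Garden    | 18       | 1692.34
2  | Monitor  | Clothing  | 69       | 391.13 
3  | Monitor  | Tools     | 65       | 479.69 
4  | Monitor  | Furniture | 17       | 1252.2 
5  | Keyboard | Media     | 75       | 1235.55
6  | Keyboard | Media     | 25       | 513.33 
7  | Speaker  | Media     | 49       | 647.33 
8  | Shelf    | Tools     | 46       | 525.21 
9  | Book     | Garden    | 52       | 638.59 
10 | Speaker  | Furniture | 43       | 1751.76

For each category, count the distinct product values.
SELECT category, COUNT(DISTINCT product)
FROM sales
GROUP BY category

Result:
  Clothing: 1 distinct
  Furniture: 2 distinct
  Garden: 2 distinct
  Media: 2 distinct
  Tools: 2 distinct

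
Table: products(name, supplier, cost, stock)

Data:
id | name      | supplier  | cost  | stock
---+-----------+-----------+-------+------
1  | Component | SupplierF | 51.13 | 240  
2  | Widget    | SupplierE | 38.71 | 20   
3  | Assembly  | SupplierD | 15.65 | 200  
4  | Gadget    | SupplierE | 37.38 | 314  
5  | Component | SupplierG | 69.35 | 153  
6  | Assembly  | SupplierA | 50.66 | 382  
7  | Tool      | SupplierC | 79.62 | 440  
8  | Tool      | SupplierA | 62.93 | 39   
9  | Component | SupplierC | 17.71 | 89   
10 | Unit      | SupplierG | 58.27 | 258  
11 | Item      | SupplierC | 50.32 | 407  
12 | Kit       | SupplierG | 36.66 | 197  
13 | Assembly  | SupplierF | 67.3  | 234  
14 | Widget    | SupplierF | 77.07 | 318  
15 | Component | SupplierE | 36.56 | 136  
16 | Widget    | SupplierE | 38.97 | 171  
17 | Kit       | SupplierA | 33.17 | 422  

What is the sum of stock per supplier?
SELECT supplier, SUM(stock) as result
FROM products
GROUP BY supplier

Result:
  SupplierA: 843
  SupplierC: 936
  SupplierD: 200
  SupplierE: 641
  SupplierF: 792
  SupplierG: 608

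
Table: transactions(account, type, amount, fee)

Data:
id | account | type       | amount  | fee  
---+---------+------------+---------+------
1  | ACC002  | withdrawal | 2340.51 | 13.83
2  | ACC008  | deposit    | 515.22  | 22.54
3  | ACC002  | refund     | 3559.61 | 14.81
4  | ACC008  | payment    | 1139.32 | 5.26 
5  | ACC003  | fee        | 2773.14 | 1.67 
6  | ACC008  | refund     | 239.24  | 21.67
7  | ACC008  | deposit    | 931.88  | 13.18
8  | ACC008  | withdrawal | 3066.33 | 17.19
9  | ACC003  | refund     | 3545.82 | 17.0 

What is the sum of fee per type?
SELECT type, SUM(fee) as result
FROM transactions
GROUP BY type

Result:
  deposit: 35.72
  fee: 1.67
  payment: 5.26
  refund: 53.48
  withdrawal: 31.02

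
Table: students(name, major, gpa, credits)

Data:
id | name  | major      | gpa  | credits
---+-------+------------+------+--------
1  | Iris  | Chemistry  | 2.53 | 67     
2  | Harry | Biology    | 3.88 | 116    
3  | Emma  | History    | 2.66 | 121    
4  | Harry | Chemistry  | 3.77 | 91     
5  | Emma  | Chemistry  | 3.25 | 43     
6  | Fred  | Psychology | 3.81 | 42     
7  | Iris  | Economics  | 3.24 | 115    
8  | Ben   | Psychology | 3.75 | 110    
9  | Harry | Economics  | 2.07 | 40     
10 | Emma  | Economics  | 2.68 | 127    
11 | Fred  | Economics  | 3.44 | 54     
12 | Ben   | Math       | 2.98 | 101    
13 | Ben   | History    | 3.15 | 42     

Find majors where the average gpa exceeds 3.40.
SELECT major, AVG(gpa)
FROM students
GROUP BY major
HAVING AVG(gpa) > 3.40

Result:
  Biology: avg=3.88
  Psychology: avg=3.78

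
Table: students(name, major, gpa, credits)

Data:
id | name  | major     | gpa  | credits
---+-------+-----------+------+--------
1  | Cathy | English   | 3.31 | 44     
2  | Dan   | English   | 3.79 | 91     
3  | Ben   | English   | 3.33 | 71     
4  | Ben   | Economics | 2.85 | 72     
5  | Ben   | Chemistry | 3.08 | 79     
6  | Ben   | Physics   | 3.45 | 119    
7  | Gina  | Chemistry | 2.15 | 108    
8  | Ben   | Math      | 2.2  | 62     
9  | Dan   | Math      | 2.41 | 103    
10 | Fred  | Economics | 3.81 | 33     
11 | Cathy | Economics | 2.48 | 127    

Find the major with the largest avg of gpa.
SELECT major, AVG(gpa) as val
FROM students
GROUP BY major
ORDER BY val DESC
LIMIT 1

Result: English with avg(gpa) = 3.48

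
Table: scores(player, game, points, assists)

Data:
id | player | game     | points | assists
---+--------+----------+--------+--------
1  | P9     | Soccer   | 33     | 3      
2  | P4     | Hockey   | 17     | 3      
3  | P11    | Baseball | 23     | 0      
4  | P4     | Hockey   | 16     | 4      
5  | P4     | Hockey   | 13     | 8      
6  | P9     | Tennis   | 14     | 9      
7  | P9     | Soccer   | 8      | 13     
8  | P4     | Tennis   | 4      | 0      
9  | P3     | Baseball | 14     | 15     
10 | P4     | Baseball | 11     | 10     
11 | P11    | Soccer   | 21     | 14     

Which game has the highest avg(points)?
SELECT game, AVG(points) as val
FROM scores
GROUP BY game
ORDER BY val DESC
LIMIT 1

Result: Soccer with avg(points) = 20.67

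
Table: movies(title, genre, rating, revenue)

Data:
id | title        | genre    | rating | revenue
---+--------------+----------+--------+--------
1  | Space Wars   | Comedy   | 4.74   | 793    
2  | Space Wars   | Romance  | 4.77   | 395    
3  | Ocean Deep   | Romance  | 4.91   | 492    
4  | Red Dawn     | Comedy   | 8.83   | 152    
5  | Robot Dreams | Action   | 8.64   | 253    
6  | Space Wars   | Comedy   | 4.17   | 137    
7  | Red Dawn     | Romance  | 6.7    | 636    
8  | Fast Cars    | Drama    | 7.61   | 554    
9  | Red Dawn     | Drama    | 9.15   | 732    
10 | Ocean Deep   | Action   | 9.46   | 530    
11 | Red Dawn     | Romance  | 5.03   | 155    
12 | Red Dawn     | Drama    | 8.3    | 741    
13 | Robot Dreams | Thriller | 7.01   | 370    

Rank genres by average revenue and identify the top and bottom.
SELECT genre, AVG(revenue)
FROM movies
GROUP BY genre
ORDER BY AVG(revenue)

All groups:
  Comedy: 360.67
  Thriller: 370.00
  Action: 391.50
  Romance: 419.50
  Drama: 675.67

Highest: Drama (675.67)
Lowest: Comedy (360.67)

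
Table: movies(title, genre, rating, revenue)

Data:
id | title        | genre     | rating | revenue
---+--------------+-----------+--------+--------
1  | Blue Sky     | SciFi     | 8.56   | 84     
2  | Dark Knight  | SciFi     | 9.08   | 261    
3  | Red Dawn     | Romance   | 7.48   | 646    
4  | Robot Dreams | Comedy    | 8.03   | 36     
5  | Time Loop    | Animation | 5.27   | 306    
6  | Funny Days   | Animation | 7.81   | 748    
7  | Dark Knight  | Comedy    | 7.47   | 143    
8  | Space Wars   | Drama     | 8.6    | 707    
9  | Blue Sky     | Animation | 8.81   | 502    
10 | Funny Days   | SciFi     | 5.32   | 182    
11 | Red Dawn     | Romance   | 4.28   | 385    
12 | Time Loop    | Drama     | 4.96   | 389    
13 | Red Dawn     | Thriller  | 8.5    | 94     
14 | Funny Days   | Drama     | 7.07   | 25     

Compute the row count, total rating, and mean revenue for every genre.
SELECT genre,
       COUNT(*) as cnt,
       SUM(rating) as total_rating,
       AVG(revenue) as avg_revenue
FROM movies
GROUP BY genre

Result:
  Animation: 3 records, 21.89 total rating, 518.67 avg revenue
  Comedy: 2 records, 15.50 total rating, 89.50 avg revenue
  Drama: 3 records, 20.63 total rating, 373.67 avg revenue
  Romance: 2 records, 11.76 total rating, 515.50 avg revenue
  SciFi: 3 records, 22.96 total rating, 175.67 avg revenue
  Thriller: 1 records, 8.50 total rating, 94.00 avg revenue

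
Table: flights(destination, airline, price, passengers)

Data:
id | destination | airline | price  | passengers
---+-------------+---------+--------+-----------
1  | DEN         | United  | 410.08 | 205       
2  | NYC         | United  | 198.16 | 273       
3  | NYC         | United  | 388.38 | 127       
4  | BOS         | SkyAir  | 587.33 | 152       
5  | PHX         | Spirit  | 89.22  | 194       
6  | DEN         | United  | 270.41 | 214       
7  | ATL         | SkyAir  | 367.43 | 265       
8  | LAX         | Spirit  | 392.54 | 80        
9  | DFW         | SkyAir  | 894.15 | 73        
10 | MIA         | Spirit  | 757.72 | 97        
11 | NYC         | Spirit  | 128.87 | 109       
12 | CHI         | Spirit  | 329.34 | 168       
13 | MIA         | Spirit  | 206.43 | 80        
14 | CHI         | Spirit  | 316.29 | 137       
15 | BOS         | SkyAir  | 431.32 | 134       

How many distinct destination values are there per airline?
SELECT airline, COUNT(DISTINCT destination)
FROM flights
GROUP BY airline

Result:
  SkyAir: 3 distinct
  Spirit: 5 distinct
  United: 2 distinct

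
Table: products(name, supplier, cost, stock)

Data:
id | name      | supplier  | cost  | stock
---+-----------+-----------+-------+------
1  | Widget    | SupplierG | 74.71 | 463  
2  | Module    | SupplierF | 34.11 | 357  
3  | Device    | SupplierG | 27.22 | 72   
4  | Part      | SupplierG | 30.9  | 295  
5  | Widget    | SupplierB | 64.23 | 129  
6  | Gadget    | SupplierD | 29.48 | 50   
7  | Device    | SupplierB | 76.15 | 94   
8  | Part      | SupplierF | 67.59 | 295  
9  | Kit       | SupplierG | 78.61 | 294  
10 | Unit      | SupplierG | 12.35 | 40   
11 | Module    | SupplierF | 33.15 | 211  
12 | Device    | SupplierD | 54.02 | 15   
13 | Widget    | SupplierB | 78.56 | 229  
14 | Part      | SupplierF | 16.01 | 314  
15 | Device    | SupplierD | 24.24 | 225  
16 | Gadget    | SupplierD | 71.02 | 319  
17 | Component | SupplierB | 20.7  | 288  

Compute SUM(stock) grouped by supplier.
SELECT supplier, SUM(stock) as result
FROM products
GROUP BY supplier

Result:
  SupplierB: 740
  SupplierD: 609
  SupplierF: 1177
  SupplierG: 1164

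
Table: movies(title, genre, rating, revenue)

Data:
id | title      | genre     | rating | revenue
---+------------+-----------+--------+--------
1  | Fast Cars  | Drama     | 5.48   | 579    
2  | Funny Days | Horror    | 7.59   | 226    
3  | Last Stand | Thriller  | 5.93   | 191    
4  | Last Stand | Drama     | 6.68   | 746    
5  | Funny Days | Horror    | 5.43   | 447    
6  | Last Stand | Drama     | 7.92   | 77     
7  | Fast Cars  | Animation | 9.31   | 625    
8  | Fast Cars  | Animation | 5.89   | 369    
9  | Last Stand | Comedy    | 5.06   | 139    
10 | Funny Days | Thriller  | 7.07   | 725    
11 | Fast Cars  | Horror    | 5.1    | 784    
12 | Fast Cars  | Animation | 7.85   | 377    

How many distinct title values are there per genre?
SELECT genre, COUNT(DISTINCT title)
FROM movies
GROUP BY genre

Result:
  Animation: 1 distinct
  Comedy: 1 distinct
  Drama: 2 distinct
  Horror: 2 distinct
  Thriller: 2 distinct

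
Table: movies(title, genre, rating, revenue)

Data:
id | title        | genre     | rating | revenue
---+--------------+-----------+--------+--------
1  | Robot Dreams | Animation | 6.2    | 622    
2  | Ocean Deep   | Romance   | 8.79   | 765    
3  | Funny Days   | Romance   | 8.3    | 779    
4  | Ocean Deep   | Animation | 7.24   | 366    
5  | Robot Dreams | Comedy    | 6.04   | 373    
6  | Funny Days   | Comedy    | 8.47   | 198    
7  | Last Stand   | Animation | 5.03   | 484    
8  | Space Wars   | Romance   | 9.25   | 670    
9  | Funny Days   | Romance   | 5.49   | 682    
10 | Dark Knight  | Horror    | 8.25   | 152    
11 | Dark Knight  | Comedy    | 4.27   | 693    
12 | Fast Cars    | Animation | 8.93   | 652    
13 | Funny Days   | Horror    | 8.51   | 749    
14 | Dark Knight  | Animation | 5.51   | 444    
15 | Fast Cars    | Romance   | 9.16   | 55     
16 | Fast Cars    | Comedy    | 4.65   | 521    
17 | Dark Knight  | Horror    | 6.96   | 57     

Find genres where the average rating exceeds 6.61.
SELECT genre, AVG(rating)
FROM movies
GROUP BY genre
HAVING AVG(rating) > 6.61

Result:
  Horror: avg=7.91
  Romance: avg=8.20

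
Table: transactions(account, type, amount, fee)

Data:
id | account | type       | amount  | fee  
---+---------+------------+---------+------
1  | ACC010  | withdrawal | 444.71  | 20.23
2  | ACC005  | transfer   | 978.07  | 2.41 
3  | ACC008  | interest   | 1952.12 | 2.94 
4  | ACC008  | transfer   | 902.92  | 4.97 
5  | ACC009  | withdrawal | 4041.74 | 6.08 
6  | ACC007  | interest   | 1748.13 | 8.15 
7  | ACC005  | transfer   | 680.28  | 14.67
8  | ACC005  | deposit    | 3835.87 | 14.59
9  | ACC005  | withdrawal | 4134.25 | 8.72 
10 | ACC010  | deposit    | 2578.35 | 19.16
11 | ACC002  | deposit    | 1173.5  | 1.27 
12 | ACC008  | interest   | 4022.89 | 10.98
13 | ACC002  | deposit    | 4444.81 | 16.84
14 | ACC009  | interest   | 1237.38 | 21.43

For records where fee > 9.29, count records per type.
SELECT type, COUNT(*)
FROM transactions
WHERE fee > 9.29
GROUP BY type

Note: WHERE filters rows before grouping.

Result:
  deposit: 3
  interest: 2
  transfer: 1
  withdrawal: 1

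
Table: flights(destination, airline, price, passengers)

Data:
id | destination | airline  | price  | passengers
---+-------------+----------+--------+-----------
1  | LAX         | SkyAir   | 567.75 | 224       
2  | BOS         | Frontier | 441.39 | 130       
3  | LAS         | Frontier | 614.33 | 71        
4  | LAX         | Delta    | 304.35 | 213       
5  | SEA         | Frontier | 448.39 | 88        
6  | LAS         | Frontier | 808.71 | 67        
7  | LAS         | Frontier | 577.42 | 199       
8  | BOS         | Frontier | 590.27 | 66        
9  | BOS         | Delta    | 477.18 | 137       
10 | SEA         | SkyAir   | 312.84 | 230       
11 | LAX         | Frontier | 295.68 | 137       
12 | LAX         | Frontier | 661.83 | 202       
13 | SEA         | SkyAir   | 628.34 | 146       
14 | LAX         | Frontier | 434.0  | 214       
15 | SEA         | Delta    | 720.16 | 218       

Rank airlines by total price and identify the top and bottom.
SELECT airline, SUM(price)
FROM flights
GROUP BY airline
ORDER BY SUM(price)

All groups:
  Delta: 1501.69
  SkyAir: 1508.93
  Frontier: 4872.02

Highest: Frontier (4872.02)
Lowest: Delta (1501.69)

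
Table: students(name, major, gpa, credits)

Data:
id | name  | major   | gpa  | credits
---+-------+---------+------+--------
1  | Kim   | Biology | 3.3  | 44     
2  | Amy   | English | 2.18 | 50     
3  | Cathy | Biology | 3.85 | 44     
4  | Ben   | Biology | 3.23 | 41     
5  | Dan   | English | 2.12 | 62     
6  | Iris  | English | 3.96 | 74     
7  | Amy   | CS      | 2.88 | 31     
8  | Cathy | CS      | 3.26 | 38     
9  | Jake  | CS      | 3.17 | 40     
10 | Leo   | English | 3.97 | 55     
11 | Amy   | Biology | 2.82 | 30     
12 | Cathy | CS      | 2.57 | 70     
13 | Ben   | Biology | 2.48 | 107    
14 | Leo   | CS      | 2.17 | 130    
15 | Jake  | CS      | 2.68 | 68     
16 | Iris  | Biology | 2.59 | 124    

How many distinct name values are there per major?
SELECT major, COUNT(DISTINCT name)
FROM students
GROUP BY major

Result:
  Biology: 5 distinct
  CS: 4 distinct
  English: 4 distinct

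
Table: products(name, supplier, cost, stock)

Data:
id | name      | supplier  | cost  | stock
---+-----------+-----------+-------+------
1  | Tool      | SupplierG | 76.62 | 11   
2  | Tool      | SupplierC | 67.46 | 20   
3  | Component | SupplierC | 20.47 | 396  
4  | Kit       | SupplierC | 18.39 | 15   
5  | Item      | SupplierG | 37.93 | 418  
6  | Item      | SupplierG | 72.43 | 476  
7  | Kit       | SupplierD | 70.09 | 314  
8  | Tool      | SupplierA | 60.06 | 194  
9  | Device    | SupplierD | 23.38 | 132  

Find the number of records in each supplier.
SELECT supplier, COUNT(*) as count
FROM products
GROUP BY supplier

Result:
  SupplierA: 1
  SupplierC: 3
  SupplierD: 2
  SupplierG: 3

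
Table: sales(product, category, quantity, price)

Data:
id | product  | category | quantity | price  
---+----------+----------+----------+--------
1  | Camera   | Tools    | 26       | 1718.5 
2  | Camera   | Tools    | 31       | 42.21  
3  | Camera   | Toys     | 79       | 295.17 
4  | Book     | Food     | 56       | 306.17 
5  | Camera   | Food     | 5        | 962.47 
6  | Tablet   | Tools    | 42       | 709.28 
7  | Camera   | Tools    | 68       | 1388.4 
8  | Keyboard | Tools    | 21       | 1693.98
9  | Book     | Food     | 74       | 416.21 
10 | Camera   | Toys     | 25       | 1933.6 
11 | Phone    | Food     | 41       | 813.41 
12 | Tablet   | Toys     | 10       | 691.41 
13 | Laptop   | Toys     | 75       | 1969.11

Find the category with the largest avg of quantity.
SELECT category, AVG(quantity) as val
FROM sales
GROUP BY category
ORDER BY val DESC
LIMIT 1

Result: Toys with avg(quantity) = 47.25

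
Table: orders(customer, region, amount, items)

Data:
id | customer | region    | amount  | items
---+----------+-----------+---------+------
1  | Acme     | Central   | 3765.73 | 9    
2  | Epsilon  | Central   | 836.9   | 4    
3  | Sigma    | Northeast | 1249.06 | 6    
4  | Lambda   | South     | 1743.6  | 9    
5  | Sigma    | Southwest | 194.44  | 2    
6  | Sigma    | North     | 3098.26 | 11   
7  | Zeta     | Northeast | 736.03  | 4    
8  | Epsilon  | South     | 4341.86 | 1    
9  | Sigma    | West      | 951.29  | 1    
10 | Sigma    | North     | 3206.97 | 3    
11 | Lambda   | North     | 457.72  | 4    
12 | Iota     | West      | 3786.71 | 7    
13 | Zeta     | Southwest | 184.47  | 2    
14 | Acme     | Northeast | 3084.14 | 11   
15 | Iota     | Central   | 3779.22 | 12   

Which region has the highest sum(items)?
SELECT region, SUM(items) as val
FROM orders
GROUP BY region
ORDER BY val DESC
LIMIT 1

Result: Central with sum(items) = 25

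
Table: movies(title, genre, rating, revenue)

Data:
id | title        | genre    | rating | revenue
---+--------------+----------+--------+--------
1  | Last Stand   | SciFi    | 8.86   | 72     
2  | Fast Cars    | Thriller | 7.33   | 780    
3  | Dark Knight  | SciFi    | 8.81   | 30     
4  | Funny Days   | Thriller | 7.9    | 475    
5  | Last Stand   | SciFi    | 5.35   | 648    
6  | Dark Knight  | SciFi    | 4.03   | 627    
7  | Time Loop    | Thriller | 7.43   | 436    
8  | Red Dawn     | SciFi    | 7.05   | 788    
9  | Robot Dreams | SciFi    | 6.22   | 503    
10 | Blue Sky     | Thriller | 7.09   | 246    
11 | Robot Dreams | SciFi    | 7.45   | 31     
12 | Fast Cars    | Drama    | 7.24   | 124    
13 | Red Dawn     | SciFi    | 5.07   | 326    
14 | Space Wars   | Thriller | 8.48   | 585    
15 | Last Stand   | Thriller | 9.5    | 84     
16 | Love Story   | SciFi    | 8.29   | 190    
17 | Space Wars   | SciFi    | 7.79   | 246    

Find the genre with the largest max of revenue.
SELECT genre, MAX(revenue) as val
FROM movies
GROUP BY genre
ORDER BY val DESC
LIMIT 1

Result: SciFi with max(revenue) = 788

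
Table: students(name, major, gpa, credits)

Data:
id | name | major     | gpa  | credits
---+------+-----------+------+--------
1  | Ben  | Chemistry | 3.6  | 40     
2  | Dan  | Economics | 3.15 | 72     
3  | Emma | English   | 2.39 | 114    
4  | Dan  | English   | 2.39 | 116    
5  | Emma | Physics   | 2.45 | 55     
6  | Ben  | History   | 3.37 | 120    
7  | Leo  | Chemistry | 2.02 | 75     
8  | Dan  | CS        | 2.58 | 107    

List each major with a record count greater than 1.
SELECT major, COUNT(*) as cnt
FROM students
GROUP BY major
HAVING COUNT(*) > 1

Result:
  Chemistry: 2
  English: 2

Note: HAVING filters groups after aggregation, WHERE filters rows before.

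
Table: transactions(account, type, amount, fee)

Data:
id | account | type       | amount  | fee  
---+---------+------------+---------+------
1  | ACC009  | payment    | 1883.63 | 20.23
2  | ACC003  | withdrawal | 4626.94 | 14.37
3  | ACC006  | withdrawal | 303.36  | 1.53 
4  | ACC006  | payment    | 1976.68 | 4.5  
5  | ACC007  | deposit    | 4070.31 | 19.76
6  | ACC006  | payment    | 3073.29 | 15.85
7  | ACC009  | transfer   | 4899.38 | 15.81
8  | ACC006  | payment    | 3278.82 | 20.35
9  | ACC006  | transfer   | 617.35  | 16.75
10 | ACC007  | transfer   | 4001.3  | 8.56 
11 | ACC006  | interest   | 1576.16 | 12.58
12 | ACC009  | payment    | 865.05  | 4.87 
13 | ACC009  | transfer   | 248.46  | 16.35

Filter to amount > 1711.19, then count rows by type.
SELECT type, COUNT(*)
FROM transactions
WHERE amount > 1711.19
GROUP BY type

Note: WHERE filters rows before grouping.

Result:
  deposit: 1
  payment: 4
  transfer: 2
  withdrawal: 1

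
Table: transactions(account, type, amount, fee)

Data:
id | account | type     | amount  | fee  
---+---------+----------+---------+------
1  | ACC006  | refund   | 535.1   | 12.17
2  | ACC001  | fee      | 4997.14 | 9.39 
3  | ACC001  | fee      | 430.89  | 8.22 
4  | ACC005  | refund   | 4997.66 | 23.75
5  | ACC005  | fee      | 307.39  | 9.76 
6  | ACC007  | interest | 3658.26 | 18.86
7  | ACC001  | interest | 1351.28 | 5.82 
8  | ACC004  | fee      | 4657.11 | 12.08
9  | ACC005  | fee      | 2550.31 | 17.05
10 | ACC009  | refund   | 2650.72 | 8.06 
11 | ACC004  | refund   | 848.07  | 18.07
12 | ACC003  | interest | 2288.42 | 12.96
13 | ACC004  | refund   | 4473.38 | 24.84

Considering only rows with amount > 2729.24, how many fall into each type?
SELECT type, COUNT(*)
FROM transactions
WHERE amount > 2729.24
GROUP BY type

Note: WHERE filters rows before grouping.

Result:
  fee: 2
  interest: 1
  refund: 2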